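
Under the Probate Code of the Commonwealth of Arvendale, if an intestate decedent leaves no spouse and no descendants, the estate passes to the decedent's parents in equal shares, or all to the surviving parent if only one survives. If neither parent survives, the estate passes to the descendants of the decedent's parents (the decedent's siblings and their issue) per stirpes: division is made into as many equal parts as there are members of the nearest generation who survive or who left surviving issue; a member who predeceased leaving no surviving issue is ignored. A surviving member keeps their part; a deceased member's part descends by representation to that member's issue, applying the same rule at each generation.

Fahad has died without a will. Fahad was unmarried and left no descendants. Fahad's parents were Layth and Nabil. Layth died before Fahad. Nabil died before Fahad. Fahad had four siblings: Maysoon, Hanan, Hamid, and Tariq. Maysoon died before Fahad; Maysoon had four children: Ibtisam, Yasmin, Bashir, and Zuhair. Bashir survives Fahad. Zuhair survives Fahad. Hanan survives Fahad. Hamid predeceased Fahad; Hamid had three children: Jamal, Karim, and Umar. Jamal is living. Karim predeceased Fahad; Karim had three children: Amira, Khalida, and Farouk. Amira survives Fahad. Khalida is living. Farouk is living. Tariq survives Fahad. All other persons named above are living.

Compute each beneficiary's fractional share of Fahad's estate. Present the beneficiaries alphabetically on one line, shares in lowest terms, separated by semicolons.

Amira 1/36; Bashir 1/16; Farouk 1/36; Hanan 1/4; Ibtisam 1/16; Jamal 1/12; Khalida 1/36; Tariq 1/4; Umar 1/12; Yasmin 1/16; Zuhair 1/16

Neither parent survives and there are no descendants, so the estate passes to Fahad's siblings and their issue per stirpes.
The estate is divided into 4 equal shares of 1/4 among Maysoon, Hanan, Hamid, Tariq.
Maysoon predeceased; the 1/4 allotted to Maysoon's branch passes to Maysoon's issue by representation.
The 1/4 is divided into 4 equal shares of 1/16 among Ibtisam, Yasmin, Bashir, Zuhair.
Ibtisam is living and takes 1/16.
Yasmin is living and takes 1/16.
Bashir is living and takes 1/16.
Zuhair is living and takes 1/16.
Hanan is living and takes 1/4.
Hamid predeceased; the 1/4 allotted to Hamid's branch passes to Hamid's issue by representation.
The 1/4 is divided into 3 equal shares of 1/12 among Jamal, Karim, Umar.
Jamal is living and takes 1/12.
Karim predeceased; the 1/12 allotted to Karim's branch passes to Karim's issue by representation.
The 1/12 is divided into 3 equal shares of 1/36 among Amira, Khalida, Farouk.
Amira is living and takes 1/36.
Khalida is living and takes 1/36.
Farouk is living and takes 1/36.
Umar is living and takes 1/12.
Tariq is living and takes 1/4.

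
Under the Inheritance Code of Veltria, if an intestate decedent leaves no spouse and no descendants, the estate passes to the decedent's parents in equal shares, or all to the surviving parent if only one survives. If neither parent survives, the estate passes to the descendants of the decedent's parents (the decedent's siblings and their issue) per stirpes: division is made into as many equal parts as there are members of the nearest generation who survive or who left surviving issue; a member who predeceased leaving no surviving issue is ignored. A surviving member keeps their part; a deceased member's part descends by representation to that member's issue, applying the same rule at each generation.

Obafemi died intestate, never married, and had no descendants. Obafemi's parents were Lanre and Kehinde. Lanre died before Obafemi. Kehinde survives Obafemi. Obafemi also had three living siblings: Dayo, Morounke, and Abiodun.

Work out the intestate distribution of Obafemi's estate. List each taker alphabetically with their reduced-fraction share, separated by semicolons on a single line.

Only one parent, Kehinde, survives, so Kehinde takes the entire estate. The siblings take nothing because a surviving parent has priority.

Kehinde 1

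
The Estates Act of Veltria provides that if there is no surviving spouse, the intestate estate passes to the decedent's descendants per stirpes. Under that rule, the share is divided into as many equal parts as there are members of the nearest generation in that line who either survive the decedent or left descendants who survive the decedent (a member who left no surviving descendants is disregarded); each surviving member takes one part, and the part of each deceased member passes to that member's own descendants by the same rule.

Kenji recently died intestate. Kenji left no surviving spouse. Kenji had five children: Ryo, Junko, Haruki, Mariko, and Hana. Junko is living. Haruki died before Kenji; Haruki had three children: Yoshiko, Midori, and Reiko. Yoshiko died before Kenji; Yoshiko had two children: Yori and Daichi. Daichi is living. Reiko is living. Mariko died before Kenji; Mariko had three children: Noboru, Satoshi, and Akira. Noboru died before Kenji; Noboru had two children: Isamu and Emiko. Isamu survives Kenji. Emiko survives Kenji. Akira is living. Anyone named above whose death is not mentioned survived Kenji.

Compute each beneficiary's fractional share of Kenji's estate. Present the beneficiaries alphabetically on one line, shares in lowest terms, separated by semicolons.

Akira 1/15; Daichi 1/30; Emiko 1/30; Hana 1/5; Isamu 1/30; Junko 1/5; Midori 1/15; Reiko 1/15; Ryo 1/5; Satoshi 1/15; Yori 1/30

There is no surviving spouse, so the entire estate passes to Kenji's descendants per stirpes.
The estate is divided into 5 equal shares of 1/5 among Ryo, Junko, Haruki, Mariko, Hana.
Ryo is living and takes 1/5.
Junko is living and takes 1/5.
Haruki predeceased; the 1/5 allotted to Haruki's branch passes to Haruki's issue by representation.
The 1/5 is divided into 3 equal shares of 1/15 among Yoshiko, Midori, Reiko.
Yoshiko predeceased; the 1/15 allotted to Yoshiko's branch passes to Yoshiko's issue by representation.
The 1/15 is divided into 2 equal shares of 1/30 among Yori, Daichi.
Yori is living and takes 1/30.
Daichi is living and takes 1/30.
Midori is living and takes 1/15.
Reiko is living and takes 1/15.
Mariko predeceased; the 1/5 allotted to Mariko's branch passes to Mariko's issue by representation.
The 1/5 is divided into 3 equal shares of 1/15 among Noboru, Satoshi, Akira.
Noboru predeceased; the 1/15 allotted to Noboru's branch passes to Noboru's issue by representation.
The 1/15 is divided into 2 equal shares of 1/30 among Isamu, Emiko.
Isamu is living and takes 1/30.
Emiko is living and takes 1/30.
Satoshi is living and takes 1/15.
Akira is living and takes 1/15.
Hana is living and takes 1/5.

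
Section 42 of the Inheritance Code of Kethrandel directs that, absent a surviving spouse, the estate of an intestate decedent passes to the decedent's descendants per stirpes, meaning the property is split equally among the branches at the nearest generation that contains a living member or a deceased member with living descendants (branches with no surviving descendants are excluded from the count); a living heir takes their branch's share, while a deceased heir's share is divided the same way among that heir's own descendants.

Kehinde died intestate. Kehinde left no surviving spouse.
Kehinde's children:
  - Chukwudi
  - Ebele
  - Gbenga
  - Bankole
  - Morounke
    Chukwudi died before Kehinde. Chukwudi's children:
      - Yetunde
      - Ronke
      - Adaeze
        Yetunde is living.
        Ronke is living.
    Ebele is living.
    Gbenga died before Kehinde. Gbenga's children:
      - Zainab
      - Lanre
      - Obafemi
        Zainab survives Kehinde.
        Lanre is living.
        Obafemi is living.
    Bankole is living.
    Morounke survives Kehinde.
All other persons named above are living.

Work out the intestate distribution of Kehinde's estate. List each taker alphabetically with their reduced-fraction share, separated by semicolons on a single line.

There is no surviving spouse, so the entire estate passes to Kehinde's descendants per stirpes.
The estate is divided into 5 equal shares of 1/5 among Chukwudi, Ebele, Gbenga, Bankole, Morounke.
Chukwudi predeceased; the 1/5 allotted to Chukwudi's branch passes to Chukwudi's issue by representation.
The 1/5 is divided into 3 equal shares of 1/15 among Yetunde, Ronke, Adaeze.
Yetunde is living and takes 1/15.
Ronke is living and takes 1/15.
Adaeze is living and takes 1/15.
Ebele is living and takes 1/5.
Gbenga predeceased; the 1/5 allotted to Gbenga's branch passes to Gbenga's issue by representation.
The 1/5 is divided into 3 equal shares of 1/15 among Zainab, Lanre, Obafemi.
Zainab is living and takes 1/15.
Lanre is living and takes 1/15.
Obafemi is living and takes 1/15.
Bankole is living and takes 1/5.
Morounke is living and takes 1/5.

Adaeze 1/15; Bankole 1/5; Ebele 1/5; Lanre 1/15; Morounke 1/5; Obafemi 1/15; Ronke 1/15; Yetunde 1/15; Zainab 1/15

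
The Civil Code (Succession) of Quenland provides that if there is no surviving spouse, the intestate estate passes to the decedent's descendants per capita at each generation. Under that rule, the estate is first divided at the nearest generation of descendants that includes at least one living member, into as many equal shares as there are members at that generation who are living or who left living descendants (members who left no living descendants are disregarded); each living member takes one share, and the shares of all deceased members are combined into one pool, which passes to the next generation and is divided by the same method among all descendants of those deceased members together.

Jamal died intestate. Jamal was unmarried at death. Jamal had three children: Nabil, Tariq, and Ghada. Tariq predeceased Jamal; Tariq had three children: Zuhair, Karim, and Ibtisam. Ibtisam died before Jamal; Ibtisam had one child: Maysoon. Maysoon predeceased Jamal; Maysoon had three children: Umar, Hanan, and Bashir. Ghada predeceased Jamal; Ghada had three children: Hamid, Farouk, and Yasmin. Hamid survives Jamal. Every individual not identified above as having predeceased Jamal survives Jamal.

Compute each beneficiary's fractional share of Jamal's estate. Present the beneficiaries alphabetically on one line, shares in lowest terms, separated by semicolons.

There is no surviving spouse, so the entire estate passes to Jamal's descendants per capita at each generation.
At generation 1 (Nabil, Tariq, Ghada) there are 3 shares of (1)/3 = 1/3 each.
Living: Nabil — each takes 1/3.
Deceased: Tariq and Ghada. Their combined 2/3 is pooled and carried to generation 2.
At generation 2 (Zuhair, Karim, Ibtisam, Hamid, Farouk, Yasmin) there are 6 shares of (2/3)/6 = 1/9 each.
Living: Zuhair, Karim, Hamid, Farouk, and Yasmin — each takes 1/9.
Deceased: Ibtisam. That 1/9 share is carried to generation 3.
At generation 3 (Maysoon) there are 1 shares of (1/9)/1 = 1/9 each.
Deceased: Maysoon. That 1/9 share is carried to generation 4.
At generation 4 (Umar, Hanan, Bashir) there are 3 shares of (1/9)/3 = 1/27 each.
Living: Umar, Hanan, and Bashir — each takes 1/27.

Bashir 1/27; Farouk 1/9; Hamid 1/9; Hanan 1/27; Karim 1/9; Nabil 1/3; Umar 1/27; Yasmin 1/9; Zuhair 1/9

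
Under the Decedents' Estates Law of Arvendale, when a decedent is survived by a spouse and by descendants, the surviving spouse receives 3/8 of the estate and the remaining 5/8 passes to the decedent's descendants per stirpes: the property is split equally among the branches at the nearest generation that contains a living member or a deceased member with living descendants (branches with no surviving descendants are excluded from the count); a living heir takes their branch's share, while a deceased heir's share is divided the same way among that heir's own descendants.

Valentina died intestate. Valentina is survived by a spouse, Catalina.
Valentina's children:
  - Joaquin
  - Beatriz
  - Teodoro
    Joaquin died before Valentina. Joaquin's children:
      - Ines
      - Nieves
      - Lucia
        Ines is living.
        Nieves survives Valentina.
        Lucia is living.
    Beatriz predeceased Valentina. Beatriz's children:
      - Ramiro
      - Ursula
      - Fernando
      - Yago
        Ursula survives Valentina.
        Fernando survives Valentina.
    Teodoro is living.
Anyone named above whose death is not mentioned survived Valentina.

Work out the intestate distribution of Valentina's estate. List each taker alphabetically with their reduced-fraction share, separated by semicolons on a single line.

Catalina, as surviving spouse, takes 3/8.
The remaining 5/8 passes to Valentina's descendants per stirpes.
The 5/8 is divided into 3 equal shares of 5/24 among Joaquin, Beatriz, Teodoro.
Joaquin predeceased; the 5/24 allotted to Joaquin's branch passes to Joaquin's issue by representation.
The 5/24 is divided into 3 equal shares of 5/72 among Ines, Nieves, Lucia.
Ines is living and takes 5/72.
Nieves is living and takes 5/72.
Lucia is living and takes 5/72.
Beatriz predeceased; the 5/24 allotted to Beatriz's branch passes to Beatriz's issue by representation.
The 5/24 is divided into 4 equal shares of 5/96 among Ramiro, Ursula, Fernando, Yago.
Ramiro is living and takes 5/96.
Ursula is living and takes 5/96.
Fernando is living and takes 5/96.
Yago is living and takes 5/96.
Teodoro is living and takes 5/24.

Catalina 3/8; Fernando 5/96; Ines 5/72; Lucia 5/72; Nieves 5/72; Ramiro 5/96; Teodoro 5/24; Ursula 5/96; Yago 5/96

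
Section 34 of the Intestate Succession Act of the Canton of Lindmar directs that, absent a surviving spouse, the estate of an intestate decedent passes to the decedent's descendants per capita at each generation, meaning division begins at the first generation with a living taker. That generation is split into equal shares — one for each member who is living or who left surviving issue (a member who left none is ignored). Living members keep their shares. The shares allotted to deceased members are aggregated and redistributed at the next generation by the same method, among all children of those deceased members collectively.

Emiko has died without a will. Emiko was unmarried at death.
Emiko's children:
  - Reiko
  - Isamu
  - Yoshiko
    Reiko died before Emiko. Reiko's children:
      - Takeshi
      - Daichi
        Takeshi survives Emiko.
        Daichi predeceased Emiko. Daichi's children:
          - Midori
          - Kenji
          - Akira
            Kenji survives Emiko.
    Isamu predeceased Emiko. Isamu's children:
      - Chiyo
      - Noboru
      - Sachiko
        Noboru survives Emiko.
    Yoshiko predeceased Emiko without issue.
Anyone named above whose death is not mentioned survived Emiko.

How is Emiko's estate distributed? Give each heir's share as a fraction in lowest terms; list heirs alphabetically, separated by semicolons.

There is no surviving spouse, so the entire estate passes to Emiko's descendants per capita at each generation.
No one at generation 1 (Reiko, Isamu) is living; moving to the next generation.
At generation 2 (Takeshi, Daichi, Chiyo, Noboru, Sachiko) there are 5 shares of (1)/5 = 1/5 each.
Living: Takeshi, Chiyo, Noboru, and Sachiko — each takes 1/5.
Deceased: Daichi. That 1/5 share is carried to generation 3.
At generation 3 (Midori, Kenji, Akira) there are 3 shares of (1/5)/3 = 1/15 each.
Living: Midori, Kenji, and Akira — each takes 1/15.

Akira 1/15; Chiyo 1/5; Kenji 1/15; Midori 1/15; Noboru 1/5; Sachiko 1/5; Takeshi 1/5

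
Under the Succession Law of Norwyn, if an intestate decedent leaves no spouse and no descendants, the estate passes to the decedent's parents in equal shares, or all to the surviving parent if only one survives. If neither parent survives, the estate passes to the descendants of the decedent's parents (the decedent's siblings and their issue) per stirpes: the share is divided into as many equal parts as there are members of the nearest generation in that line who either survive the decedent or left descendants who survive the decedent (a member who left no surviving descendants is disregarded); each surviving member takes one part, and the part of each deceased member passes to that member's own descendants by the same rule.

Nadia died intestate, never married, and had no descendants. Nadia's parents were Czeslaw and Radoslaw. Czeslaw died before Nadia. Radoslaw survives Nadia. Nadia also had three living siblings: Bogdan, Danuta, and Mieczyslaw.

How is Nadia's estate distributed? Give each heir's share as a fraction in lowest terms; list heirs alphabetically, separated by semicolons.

Radoslaw 1

Only one parent, Radoslaw, survives, so Radoslaw takes the entire estate. The siblings take nothing because a surviving parent has priority.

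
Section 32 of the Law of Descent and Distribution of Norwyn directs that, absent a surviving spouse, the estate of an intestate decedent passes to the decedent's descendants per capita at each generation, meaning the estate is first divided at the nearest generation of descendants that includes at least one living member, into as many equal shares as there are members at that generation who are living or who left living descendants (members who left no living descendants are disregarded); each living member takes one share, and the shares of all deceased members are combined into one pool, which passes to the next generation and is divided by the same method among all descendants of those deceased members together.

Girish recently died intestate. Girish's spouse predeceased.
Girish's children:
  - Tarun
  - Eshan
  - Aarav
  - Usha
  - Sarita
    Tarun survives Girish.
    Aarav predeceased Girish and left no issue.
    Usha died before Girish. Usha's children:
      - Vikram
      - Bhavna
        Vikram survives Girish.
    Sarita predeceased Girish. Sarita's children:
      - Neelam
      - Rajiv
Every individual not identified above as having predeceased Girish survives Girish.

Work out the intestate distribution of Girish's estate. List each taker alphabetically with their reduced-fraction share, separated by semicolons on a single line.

Bhavna 1/8; Eshan 1/4; Neelam 1/8; Rajiv 1/8; Tarun 1/4; Vikram 1/8

There is no surviving spouse, so the entire estate passes to Girish's descendants per capita at each generation.
At generation 1 (Tarun, Eshan, Usha, Sarita) there are 4 shares of (1)/4 = 1/4 each.
Living: Tarun and Eshan — each takes 1/4.
Deceased: Usha and Sarita. Their combined 1/2 is pooled and carried to generation 2.
At generation 2 (Vikram, Bhavna, Neelam, Rajiv) there are 4 shares of (1/2)/4 = 1/8 each.
Living: Vikram, Bhavna, Neelam, and Rajiv — each takes 1/8.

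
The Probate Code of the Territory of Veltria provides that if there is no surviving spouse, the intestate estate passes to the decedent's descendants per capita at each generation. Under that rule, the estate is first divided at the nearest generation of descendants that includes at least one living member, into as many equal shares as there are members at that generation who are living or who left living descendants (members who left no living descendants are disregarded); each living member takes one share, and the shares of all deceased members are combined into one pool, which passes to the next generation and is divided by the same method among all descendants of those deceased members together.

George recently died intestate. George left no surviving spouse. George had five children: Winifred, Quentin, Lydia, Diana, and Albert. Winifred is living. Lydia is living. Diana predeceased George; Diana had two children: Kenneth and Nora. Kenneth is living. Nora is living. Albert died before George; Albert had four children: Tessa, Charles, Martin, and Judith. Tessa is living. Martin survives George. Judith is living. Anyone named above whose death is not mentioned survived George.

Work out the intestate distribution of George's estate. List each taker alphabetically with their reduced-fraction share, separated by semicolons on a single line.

There is no surviving spouse, so the entire estate passes to George's descendants per capita at each generation.
At generation 1 (Winifred, Quentin, Lydia, Diana, Albert) there are 5 shares of (1)/5 = 1/5 each.
Living: Winifred, Quentin, and Lydia — each takes 1/5.
Deceased: Diana and Albert. Their combined 2/5 is pooled and carried to generation 2.
At generation 2 (Kenneth, Nora, Tessa, Charles, Martin, Judith) there are 6 shares of (2/5)/6 = 1/15 each.
Living: Kenneth, Nora, Tessa, Charles, Martin, and Judith — each takes 1/15.

Charles 1/15; Judith 1/15; Kenneth 1/15; Lydia 1/5; Martin 1/15; Nora 1/15; Quentin 1/5; Tessa 1/15; Winifred 1/5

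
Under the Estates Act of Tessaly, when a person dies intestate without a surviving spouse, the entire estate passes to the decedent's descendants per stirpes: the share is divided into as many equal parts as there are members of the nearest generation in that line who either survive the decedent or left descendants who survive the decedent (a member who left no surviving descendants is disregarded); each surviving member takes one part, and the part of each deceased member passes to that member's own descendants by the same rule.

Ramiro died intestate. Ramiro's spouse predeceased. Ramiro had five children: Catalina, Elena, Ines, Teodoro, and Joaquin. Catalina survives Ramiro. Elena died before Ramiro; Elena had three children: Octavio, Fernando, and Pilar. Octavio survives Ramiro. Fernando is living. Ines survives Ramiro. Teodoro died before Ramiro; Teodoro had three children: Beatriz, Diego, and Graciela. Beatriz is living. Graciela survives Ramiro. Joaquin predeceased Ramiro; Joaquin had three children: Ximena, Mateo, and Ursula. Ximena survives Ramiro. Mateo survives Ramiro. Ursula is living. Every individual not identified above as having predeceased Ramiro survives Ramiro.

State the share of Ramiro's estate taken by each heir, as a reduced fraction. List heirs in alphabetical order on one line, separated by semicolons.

There is no surviving spouse, so the entire estate passes to Ramiro's descendants per stirpes.
The estate is divided into 5 equal shares of 1/5 among Catalina, Elena, Ines, Teodoro, Joaquin.
Catalina is living and takes 1/5.
Elena predeceased; the 1/5 allotted to Elena's branch passes to Elena's issue by representation.
The 1/5 is divided into 3 equal shares of 1/15 among Octavio, Fernando, Pilar.
Octavio is living and takes 1/15.
Fernando is living and takes 1/15.
Pilar is living and takes 1/15.
Ines is living and takes 1/5.
Teodoro predeceased; the 1/5 allotted to Teodoro's branch passes to Teodoro's issue by representation.
The 1/5 is divided into 3 equal shares of 1/15 among Beatriz, Diego, Graciela.
Beatriz is living and takes 1/15.
Diego is living and takes 1/15.
Graciela is living and takes 1/15.
Joaquin predeceased; the 1/5 allotted to Joaquin's branch passes to Joaquin's issue by representation.
The 1/5 is divided into 3 equal shares of 1/15 among Ximena, Mateo, Ursula.
Ximena is living and takes 1/15.
Mateo is living and takes 1/15.
Ursula is living and takes 1/15.

Beatriz 1/15; Catalina 1/5; Diego 1/15; Fernando 1/15; Graciela 1/15; Ines 1/5; Mateo 1/15; Octavio 1/15; Pilar 1/15; Ursula 1/15; Ximena 1/15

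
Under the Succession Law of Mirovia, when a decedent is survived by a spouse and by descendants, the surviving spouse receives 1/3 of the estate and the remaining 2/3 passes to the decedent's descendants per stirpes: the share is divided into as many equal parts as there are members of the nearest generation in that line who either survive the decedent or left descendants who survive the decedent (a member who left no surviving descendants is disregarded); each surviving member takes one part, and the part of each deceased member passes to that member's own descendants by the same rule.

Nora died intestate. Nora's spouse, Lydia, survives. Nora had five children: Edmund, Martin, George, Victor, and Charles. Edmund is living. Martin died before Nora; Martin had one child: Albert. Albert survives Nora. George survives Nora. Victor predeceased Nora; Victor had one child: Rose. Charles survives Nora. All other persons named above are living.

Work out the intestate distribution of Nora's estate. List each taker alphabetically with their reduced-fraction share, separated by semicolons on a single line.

Lydia, as surviving spouse, takes 1/3.
The remaining 2/3 passes to Nora's descendants per stirpes.
The 2/3 is divided into 5 equal shares of 2/15 among Edmund, Martin, George, Victor, Charles.
Edmund is living and takes 2/15.
Martin predeceased; the 2/15 allotted to Martin's branch passes to Martin's issue by representation.
Albert is the sole taker at this level and receives the full 2/15.
George is living and takes 2/15.
Victor predeceased; the 2/15 allotted to Victor's branch passes to Victor's issue by representation.
Rose is the sole taker at this level and receives the full 2/15.
Charles is living and takes 2/15.

Albert 2/15; Charles 2/15; Edmund 2/15; George 2/15; Lydia 1/3; Rose 2/15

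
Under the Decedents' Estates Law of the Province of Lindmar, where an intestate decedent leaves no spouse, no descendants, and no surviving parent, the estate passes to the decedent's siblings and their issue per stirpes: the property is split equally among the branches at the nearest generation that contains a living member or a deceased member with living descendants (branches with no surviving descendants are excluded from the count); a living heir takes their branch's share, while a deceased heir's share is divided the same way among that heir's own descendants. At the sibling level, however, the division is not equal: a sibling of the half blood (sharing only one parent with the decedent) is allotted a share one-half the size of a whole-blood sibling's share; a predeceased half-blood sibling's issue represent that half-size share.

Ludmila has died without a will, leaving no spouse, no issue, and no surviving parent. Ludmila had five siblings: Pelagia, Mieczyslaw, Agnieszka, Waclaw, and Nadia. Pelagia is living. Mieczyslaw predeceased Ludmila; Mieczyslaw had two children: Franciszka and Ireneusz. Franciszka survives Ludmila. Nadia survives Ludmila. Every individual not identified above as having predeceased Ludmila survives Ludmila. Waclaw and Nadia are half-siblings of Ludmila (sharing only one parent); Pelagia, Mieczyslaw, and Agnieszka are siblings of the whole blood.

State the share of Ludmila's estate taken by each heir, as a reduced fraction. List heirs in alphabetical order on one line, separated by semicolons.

No spouse, descendants, or parent survives, so the estate passes to Ludmila's siblings per stirpes.
Half-blood siblings count for one-half the weight of whole-blood siblings at the initial division.
Dividing 1 in proportion to weights (total weight 4): Pelagia (weight 1) → 1/4; Mieczyslaw (weight 1) → 1/4; Agnieszka (weight 1) → 1/4; Waclaw (weight 1/2) → 1/8; Nadia (weight 1/2) → 1/8.
Pelagia is living and takes 1/4.
Mieczyslaw predeceased; the 1/4 allotted to Mieczyslaw's branch passes to Mieczyslaw's issue by representation.
The 1/4 is divided into 2 equal shares of 1/8 among Franciszka, Ireneusz.
Franciszka is living and takes 1/8.
Ireneusz is living and takes 1/8.
Agnieszka is living and takes 1/4.
Waclaw is living and takes 1/8.
Nadia is living and takes 1/8.

Agnieszka 1/4; Franciszka 1/8; Ireneusz 1/8; Nadia 1/8; Pelagia 1/4; Waclaw 1/8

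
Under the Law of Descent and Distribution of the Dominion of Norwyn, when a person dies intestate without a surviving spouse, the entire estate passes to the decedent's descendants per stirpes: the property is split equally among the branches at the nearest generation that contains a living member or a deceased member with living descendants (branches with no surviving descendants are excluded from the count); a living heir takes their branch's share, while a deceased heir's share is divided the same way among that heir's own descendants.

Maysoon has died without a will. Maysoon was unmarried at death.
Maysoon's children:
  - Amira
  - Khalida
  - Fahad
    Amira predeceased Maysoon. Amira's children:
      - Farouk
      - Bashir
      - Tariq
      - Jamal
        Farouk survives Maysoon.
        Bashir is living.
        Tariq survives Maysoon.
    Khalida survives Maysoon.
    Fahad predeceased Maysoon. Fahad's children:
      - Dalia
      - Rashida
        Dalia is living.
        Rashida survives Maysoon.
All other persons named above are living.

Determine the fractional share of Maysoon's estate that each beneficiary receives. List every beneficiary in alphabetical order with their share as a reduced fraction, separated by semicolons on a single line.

Bashir 1/12; Dalia 1/6; Farouk 1/12; Jamal 1/12; Khalida 1/3; Rashida 1/6; Tariq 1/12

There is no surviving spouse, so the entire estate passes to Maysoon's descendants per stirpes.
The estate is divided into 3 equal shares of 1/3 among Amira, Khalida, Fahad.
Amira predeceased; the 1/3 allotted to Amira's branch passes to Amira's issue by representation.
The 1/3 is divided into 4 equal shares of 1/12 among Farouk, Bashir, Tariq, Jamal.
Farouk is living and takes 1/12.
Bashir is living and takes 1/12.
Tariq is living and takes 1/12.
Jamal is living and takes 1/12.
Khalida is living and takes 1/3.
Fahad predeceased; the 1/3 allotted to Fahad's branch passes to Fahad's issue by representation.
The 1/3 is divided into 2 equal shares of 1/6 among Dalia, Rashida.
Dalia is living and takes 1/6.
Rashida is living and takes 1/6.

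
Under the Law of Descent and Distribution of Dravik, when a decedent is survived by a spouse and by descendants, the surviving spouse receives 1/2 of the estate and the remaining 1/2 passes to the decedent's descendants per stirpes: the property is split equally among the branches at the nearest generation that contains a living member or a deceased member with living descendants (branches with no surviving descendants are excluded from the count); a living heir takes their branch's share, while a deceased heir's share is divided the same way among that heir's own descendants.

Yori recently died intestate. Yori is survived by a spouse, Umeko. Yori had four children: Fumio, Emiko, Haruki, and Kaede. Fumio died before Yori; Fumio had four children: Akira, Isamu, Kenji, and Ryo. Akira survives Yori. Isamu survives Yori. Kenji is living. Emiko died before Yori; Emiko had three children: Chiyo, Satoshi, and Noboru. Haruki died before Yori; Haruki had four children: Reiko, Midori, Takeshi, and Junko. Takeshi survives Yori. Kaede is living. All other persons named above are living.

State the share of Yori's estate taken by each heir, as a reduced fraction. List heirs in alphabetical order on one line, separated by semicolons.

Akira 1/32; Chiyo 1/24; Isamu 1/32; Junko 1/32; Kaede 1/8; Kenji 1/32; Midori 1/32; Noboru 1/24; Reiko 1/32; Ryo 1/32; Satoshi 1/24; Takeshi 1/32; Umeko 1/2

Umeko, as surviving spouse, takes 1/2.
The remaining 1/2 passes to Yori's descendants per stirpes.
The 1/2 is divided into 4 equal shares of 1/8 among Fumio, Emiko, Haruki, Kaede.
Fumio predeceased; the 1/8 allotted to Fumio's branch passes to Fumio's issue by representation.
The 1/8 is divided into 4 equal shares of 1/32 among Akira, Isamu, Kenji, Ryo.
Akira is living and takes 1/32.
Isamu is living and takes 1/32.
Kenji is living and takes 1/32.
Ryo is living and takes 1/32.
Emiko predeceased; the 1/8 allotted to Emiko's branch passes to Emiko's issue by representation.
The 1/8 is divided into 3 equal shares of 1/24 among Chiyo, Satoshi, Noboru.
Chiyo is living and takes 1/24.
Satoshi is living and takes 1/24.
Noboru is living and takes 1/24.
Haruki predeceased; the 1/8 allotted to Haruki's branch passes to Haruki's issue by representation.
The 1/8 is divided into 4 equal shares of 1/32 among Reiko, Midori, Takeshi, Junko.
Reiko is living and takes 1/32.
Midori is living and takes 1/32.
Takeshi is living and takes 1/32.
Junko is living and takes 1/32.
Kaede is living and takes 1/8.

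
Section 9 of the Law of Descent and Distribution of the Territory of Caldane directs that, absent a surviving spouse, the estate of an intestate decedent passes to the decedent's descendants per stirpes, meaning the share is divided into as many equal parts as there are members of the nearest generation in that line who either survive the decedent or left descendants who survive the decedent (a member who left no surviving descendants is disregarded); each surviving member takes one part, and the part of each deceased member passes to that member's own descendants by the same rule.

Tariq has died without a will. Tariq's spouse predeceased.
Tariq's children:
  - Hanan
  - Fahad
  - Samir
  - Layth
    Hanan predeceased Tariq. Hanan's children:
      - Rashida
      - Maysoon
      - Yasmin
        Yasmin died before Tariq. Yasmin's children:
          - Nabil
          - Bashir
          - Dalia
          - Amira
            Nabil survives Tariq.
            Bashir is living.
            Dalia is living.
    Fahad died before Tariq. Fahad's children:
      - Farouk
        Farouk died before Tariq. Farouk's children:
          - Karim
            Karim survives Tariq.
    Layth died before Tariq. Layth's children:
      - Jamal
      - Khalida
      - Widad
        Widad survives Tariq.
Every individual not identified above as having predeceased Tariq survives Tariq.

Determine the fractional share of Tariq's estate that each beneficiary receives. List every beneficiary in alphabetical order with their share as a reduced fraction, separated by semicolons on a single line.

Amira 1/48; Bashir 1/48; Dalia 1/48; Jamal 1/12; Karim 1/4; Khalida 1/12; Maysoon 1/12; Nabil 1/48; Rashida 1/12; Samir 1/4; Widad 1/12

There is no surviving spouse, so the entire estate passes to Tariq's descendants per stirpes.
The estate is divided into 4 equal shares of 1/4 among Hanan, Fahad, Samir, Layth.
Hanan predeceased; the 1/4 allotted to Hanan's branch passes to Hanan's issue by representation.
The 1/4 is divided into 3 equal shares of 1/12 among Rashida, Maysoon, Yasmin.
Rashida is living and takes 1/12.
Maysoon is living and takes 1/12.
Yasmin predeceased; the 1/12 allotted to Yasmin's branch passes to Yasmin's issue by representation.
The 1/12 is divided into 4 equal shares of 1/48 among Nabil, Bashir, Dalia, Amira.
Nabil is living and takes 1/48.
Bashir is living and takes 1/48.
Dalia is living and takes 1/48.
Amira is living and takes 1/48.
Fahad predeceased; the 1/4 allotted to Fahad's branch passes to Fahad's issue by representation.
Farouk's line is the sole branch at this level, so the full 1/4 passes to Farouk's issue by representation.
Karim is the sole taker at this level and receives the full 1/4.
Samir is living and takes 1/4.
Layth predeceased; the 1/4 allotted to Layth's branch passes to Layth's issue by representation.
The 1/4 is divided into 3 equal shares of 1/12 among Jamal, Khalida, Widad.
Jamal is living and takes 1/12.
Khalida is living and takes 1/12.
Widad is living and takes 1/12.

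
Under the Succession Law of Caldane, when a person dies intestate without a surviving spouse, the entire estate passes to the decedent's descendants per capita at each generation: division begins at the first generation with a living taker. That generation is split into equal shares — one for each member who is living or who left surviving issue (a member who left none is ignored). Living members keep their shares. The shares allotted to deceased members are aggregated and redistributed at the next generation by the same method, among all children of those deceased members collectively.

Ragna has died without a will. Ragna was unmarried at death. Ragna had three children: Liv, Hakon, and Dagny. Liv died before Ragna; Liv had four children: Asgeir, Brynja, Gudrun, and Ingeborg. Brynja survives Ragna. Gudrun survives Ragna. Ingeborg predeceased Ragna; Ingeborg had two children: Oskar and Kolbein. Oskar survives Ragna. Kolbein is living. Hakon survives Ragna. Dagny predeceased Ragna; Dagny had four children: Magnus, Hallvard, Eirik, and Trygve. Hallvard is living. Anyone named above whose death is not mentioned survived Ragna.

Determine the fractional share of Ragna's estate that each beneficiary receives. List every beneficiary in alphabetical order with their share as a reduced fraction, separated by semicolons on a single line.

There is no surviving spouse, so the entire estate passes to Ragna's descendants per capita at each generation.
At generation 1 (Liv, Hakon, Dagny) there are 3 shares of (1)/3 = 1/3 each.
Living: Hakon — each takes 1/3.
Deceased: Liv and Dagny. Their combined 2/3 is pooled and carried to generation 2.
At generation 2 (Asgeir, Brynja, Gudrun, Ingeborg, Magnus, Hallvard, Eirik, Trygve) there are 8 shares of (2/3)/8 = 1/12 each.
Living: Asgeir, Brynja, Gudrun, Magnus, Hallvard, Eirik, and Trygve — each takes 1/12.
Deceased: Ingeborg. That 1/12 share is carried to generation 3.
At generation 3 (Oskar, Kolbein) there are 2 shares of (1/12)/2 = 1/24 each.
Living: Oskar and Kolbein — each takes 1/24.

Asgeir 1/12; Brynja 1/12; Eirik 1/12; Gudrun 1/12; Hakon 1/3; Hallvard 1/12; Kolbein 1/24; Magnus 1/12; Oskar 1/24; Trygve 1/12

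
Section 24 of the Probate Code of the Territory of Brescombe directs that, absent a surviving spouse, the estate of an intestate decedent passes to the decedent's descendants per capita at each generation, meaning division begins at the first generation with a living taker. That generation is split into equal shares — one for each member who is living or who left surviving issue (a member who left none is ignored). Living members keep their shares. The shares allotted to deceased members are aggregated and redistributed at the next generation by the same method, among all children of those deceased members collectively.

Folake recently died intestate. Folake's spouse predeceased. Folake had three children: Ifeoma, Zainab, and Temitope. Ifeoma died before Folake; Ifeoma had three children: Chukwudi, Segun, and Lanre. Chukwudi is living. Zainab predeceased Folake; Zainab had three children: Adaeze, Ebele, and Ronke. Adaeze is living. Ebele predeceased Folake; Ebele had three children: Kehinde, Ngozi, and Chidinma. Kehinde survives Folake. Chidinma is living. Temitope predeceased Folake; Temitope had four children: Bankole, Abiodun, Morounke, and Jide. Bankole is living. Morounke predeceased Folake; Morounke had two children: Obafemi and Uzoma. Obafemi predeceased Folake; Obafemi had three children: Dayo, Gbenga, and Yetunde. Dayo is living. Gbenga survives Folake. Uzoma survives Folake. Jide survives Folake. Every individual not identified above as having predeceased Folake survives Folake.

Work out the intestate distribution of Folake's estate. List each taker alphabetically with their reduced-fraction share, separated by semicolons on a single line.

There is no surviving spouse, so the entire estate passes to Folake's descendants per capita at each generation.
No one at generation 1 (Ifeoma, Zainab, Temitope) is living; moving to the next generation.
At generation 2 (Chukwudi, Segun, Lanre, Adaeze, Ebele, Ronke, Bankole, Abiodun, Morounke, Jide) there are 10 shares of (1)/10 = 1/10 each.
Living: Chukwudi, Segun, Lanre, Adaeze, Ronke, Bankole, Abiodun, and Jide — each takes 1/10.
Deceased: Ebele and Morounke. Their combined 1/5 is pooled and carried to generation 3.
At generation 3 (Kehinde, Ngozi, Chidinma, Obafemi, Uzoma) there are 5 shares of (1/5)/5 = 1/25 each.
Living: Kehinde, Ngozi, Chidinma, and Uzoma — each takes 1/25.
Deceased: Obafemi. That 1/25 share is carried to generation 4.
At generation 4 (Dayo, Gbenga, Yetunde) there are 3 shares of (1/25)/3 = 1/75 each.
Living: Dayo, Gbenga, and Yetunde — each takes 1/75.

Abiodun 1/10; Adaeze 1/10; Bankole 1/10; Chidinma 1/25; Chukwudi 1/10; Dayo 1/75; Gbenga 1/75; Jide 1/10; Kehinde 1/25; Lanre 1/10; Ngozi 1/25; Ronke 1/10; Segun 1/10; Uzoma 1/25; Yetunde 1/75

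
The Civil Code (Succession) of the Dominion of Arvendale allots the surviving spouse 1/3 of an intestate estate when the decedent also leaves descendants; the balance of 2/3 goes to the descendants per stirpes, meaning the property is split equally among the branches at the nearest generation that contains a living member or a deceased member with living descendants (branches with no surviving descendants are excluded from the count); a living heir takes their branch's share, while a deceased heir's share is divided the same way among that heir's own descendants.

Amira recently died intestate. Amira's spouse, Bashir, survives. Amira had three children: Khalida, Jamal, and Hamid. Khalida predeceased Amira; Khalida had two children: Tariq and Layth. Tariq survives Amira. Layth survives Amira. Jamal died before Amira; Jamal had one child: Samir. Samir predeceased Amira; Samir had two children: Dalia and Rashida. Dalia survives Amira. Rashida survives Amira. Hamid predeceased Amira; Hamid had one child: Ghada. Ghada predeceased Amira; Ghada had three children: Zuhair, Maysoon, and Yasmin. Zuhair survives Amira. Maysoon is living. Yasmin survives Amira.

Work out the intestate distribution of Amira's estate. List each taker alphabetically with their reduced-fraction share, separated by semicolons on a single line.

Bashir, as surviving spouse, takes 1/3.
The remaining 2/3 passes to Amira's descendants per stirpes.
The 2/3 is divided into 3 equal shares of 2/9 among Khalida, Jamal, Hamid.
Khalida predeceased; the 2/9 allotted to Khalida's branch passes to Khalida's issue by representation.
The 2/9 is divided into 2 equal shares of 1/9 among Tariq, Layth.
Tariq is living and takes 1/9.
Layth is living and takes 1/9.
Jamal predeceased; the 2/9 allotted to Jamal's branch passes to Jamal's issue by representation.
Samir's line is the sole branch at this level, so the full 2/9 passes to Samir's issue by representation.
The 2/9 is divided into 2 equal shares of 1/9 among Dalia, Rashida.
Dalia is living and takes 1/9.
Rashida is living and takes 1/9.
Hamid predeceased; the 2/9 allotted to Hamid's branch passes to Hamid's issue by representation.
Ghada's line is the sole branch at this level, so the full 2/9 passes to Ghada's issue by representation.
The 2/9 is divided into 3 equal shares of 2/27 among Zuhair, Maysoon, Yasmin.
Zuhair is living and takes 2/27.
Maysoon is living and takes 2/27.
Yasmin is living and takes 2/27.

Bashir 1/3; Dalia 1/9; Layth 1/9; Maysoon 2/27; Rashida 1/9; Tariq 1/9; Yasmin 2/27; Zuhair 2/27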